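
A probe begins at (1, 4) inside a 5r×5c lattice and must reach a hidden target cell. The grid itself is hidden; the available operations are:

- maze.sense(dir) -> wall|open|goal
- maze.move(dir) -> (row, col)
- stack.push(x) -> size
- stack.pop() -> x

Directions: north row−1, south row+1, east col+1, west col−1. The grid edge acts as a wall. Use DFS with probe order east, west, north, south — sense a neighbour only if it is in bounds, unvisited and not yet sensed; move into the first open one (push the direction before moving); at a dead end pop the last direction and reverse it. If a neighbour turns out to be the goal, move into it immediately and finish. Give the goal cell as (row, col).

==> maze.sense(dir→west)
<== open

==> stack.push(x→west)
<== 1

==> maze.move(dir→west)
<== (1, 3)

==> maze.sense(dir→west)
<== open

==> stack.push(x→west)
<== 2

==> maze.move(dir→west)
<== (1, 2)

==> maze.sense(dir→west)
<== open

==> stack.push(x→west)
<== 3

==> maze.move(dir→west)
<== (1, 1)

==> maze.sense(dir→west)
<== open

==> stack.push(x→west)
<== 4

==> maze.move(dir→west)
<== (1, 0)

==> maze.sense(dir→north)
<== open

==> stack.push(x→north)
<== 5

==> maze.move(dir→north)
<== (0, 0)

==> maze.sense(dir→east)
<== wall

==> stack.pop()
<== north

==> maze.move(dir→south)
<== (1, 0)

==> maze.sense(dir→south)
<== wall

==> stack.pop()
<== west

==> maze.move(dir→east)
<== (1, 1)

==> maze.sense(dir→south)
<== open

==> stack.push(x→south)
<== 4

==> maze.move(dir→south)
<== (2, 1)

==> maze.sense(dir→east)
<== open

==> stack.push(x→east)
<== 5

==> maze.move(dir→east)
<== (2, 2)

==> maze.sense(dir→east)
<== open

==> stack.push(x→east)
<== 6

==> maze.move(dir→east)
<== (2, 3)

==> maze.sense(dir→east)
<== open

==> stack.push(x→east)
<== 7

==> maze.move(dir→east)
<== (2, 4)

==> maze.sense(dir→south)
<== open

==> stack.push(x→south)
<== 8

==> maze.move(dir→south)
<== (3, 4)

==> maze.sense(dir→west)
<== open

==> stack.push(x→west)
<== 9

==> maze.move(dir→west)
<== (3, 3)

==> maze.sense(dir→west)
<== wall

==> maze.sense(dir→south)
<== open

==> stack.push(x→south)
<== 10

==> maze.move(dir→south)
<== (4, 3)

==> maze.sense(dir→east)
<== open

==> stack.push(x→east)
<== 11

==> maze.move(dir→east)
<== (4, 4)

==> stack.pop()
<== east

==> maze.move(dir→west)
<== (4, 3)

==> maze.sense(dir→west)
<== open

==> stack.push(x→west)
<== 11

==> maze.move(dir→west)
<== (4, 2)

==> maze.sense(dir→west)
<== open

==> stack.push(x→west)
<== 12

==> maze.move(dir→west)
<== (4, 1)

==> maze.sense(dir→west)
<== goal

==> maze.move(dir→west)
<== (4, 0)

Answer: (4, 0)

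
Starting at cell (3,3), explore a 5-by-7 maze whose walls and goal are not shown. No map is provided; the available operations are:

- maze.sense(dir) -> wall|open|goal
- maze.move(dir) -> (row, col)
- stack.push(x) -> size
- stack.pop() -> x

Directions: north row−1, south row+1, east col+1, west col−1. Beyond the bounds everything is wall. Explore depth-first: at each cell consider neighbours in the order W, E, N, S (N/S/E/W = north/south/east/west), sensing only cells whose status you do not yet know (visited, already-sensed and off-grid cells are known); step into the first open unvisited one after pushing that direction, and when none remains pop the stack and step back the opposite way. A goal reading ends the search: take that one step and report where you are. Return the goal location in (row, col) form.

~$ maze.sense dir: west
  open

~$ stack.push x: west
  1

~$ maze.move dir: west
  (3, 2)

~$ maze.sense dir: west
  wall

~$ maze.sense dir: north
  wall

~$ maze.sense dir: south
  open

~$ stack.push x: south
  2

~$ maze.move dir: south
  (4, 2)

~$ maze.sense dir: west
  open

~$ stack.push x: west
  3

~$ maze.move dir: west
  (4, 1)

~$ maze.sense dir: west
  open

~$ stack.push x: west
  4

~$ maze.move dir: west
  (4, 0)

~$ maze.sense dir: north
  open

~$ stack.push x: north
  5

~$ maze.move dir: north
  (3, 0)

~$ maze.sense dir: north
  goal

~$ maze.move dir: north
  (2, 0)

Answer: (2, 0)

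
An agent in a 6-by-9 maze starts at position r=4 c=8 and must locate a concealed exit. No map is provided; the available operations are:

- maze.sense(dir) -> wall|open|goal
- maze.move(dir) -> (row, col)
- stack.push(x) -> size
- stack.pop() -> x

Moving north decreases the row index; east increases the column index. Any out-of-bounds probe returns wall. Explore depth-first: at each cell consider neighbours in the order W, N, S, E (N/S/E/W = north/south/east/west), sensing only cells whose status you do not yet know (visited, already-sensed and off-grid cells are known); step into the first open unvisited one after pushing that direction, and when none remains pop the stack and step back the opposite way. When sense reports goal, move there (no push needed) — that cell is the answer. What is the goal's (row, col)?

;; maze.sense(dir='west') -> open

;; stack.push(x='west') -> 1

;; maze.move(dir='west') -> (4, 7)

;; maze.sense(dir='west') -> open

;; stack.push(x='west') -> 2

;; maze.move(dir='west') -> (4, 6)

;; maze.sense(dir='west') -> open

;; stack.push(x='west') -> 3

;; maze.move(dir='west') -> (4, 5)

;; maze.sense(dir='west') -> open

;; stack.push(x='west') -> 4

;; maze.move(dir='west') -> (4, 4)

;; maze.sense(dir='west') -> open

;; stack.push(x='west') -> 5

;; maze.move(dir='west') -> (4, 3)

;; maze.sense(dir='west') -> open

;; stack.push(x='west') -> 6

;; maze.move(dir='west') -> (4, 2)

;; maze.sense(dir='west') -> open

;; stack.push(x='west') -> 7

;; maze.move(dir='west') -> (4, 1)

;; maze.sense(dir='west') -> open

;; stack.push(x='west') -> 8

;; maze.move(dir='west') -> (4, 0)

;; maze.sense(dir='north') -> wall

;; maze.sense(dir='south') -> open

;; stack.push(x='south') -> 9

;; maze.move(dir='south') -> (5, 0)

;; maze.sense(dir='east') -> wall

;; stack.pop() -> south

;; maze.move(dir='north') -> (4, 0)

;; stack.pop() -> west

;; maze.move(dir='east') -> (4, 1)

;; maze.sense(dir='north') -> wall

;; stack.pop() -> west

;; maze.move(dir='east') -> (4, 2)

;; maze.sense(dir='north') -> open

;; stack.push(x='north') -> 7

;; maze.move(dir='north') -> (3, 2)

;; maze.sense(dir='north') -> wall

;; maze.sense(dir='east') -> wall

;; stack.pop() -> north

;; maze.move(dir='south') -> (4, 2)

;; maze.sense(dir='south') -> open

;; stack.push(x='south') -> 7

;; maze.move(dir='south') -> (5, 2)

;; maze.sense(dir='east') -> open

;; stack.push(x='east') -> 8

;; maze.move(dir='east') -> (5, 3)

;; maze.sense(dir='east') -> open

;; stack.push(x='east') -> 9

;; maze.move(dir='east') -> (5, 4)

;; maze.sense(dir='east') -> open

;; stack.push(x='east') -> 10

;; maze.move(dir='east') -> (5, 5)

;; maze.sense(dir='east') -> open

;; stack.push(x='east') -> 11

;; maze.move(dir='east') -> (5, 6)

;; maze.sense(dir='east') -> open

;; stack.push(x='east') -> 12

;; maze.move(dir='east') -> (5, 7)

;; maze.sense(dir='east') -> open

;; stack.push(x='east') -> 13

;; maze.move(dir='east') -> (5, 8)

;; stack.pop() -> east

;; maze.move(dir='west') -> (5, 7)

;; stack.pop() -> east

;; maze.move(dir='west') -> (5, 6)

;; stack.pop() -> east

;; maze.move(dir='west') -> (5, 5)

;; stack.pop() -> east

;; maze.move(dir='west') -> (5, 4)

;; stack.pop() -> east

;; maze.move(dir='west') -> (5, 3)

;; stack.pop() -> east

;; maze.move(dir='west') -> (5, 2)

;; stack.pop() -> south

;; maze.move(dir='north') -> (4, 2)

;; stack.pop() -> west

;; maze.move(dir='east') -> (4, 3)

;; stack.pop() -> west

;; maze.move(dir='east') -> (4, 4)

;; maze.sense(dir='north') -> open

;; stack.push(x='north') -> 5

;; maze.move(dir='north') -> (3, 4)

;; maze.sense(dir='north') -> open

;; stack.push(x='north') -> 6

;; maze.move(dir='north') -> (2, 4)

;; maze.sense(dir='west') -> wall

;; maze.sense(dir='north') -> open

;; stack.push(x='north') -> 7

;; maze.move(dir='north') -> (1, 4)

;; maze.sense(dir='west') -> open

;; stack.push(x='west') -> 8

;; maze.move(dir='west') -> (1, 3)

;; maze.sense(dir='west') -> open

;; stack.push(x='west') -> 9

;; maze.move(dir='west') -> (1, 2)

;; maze.sense(dir='west') -> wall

;; maze.sense(dir='north') -> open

;; stack.push(x='north') -> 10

;; maze.move(dir='north') -> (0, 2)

;; maze.sense(dir='west') -> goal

;; maze.move(dir='west') -> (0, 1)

Answer: (0, 1)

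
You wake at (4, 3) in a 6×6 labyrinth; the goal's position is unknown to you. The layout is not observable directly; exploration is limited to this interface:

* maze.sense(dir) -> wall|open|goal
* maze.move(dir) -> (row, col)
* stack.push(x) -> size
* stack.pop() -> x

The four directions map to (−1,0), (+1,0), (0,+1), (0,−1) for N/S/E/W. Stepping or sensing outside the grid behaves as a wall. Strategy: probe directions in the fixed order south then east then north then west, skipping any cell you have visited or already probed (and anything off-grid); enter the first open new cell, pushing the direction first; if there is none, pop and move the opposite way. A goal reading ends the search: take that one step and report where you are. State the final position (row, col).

·→ sense(dir→south)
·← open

·→ push(x→south)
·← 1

·→ move(dir→south)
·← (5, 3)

·→ sense(dir→east)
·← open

·→ push(x→east)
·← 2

·→ move(dir→east)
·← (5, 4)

·→ sense(dir→east)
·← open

·→ push(x→east)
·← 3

·→ move(dir→east)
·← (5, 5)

·→ sense(dir→north)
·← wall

·→ pop()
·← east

·→ move(dir→west)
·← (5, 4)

·→ sense(dir→north)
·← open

·→ push(x→north)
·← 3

·→ move(dir→north)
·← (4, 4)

·→ sense(dir→north)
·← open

·→ push(x→north)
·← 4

·→ move(dir→north)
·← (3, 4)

·→ sense(dir→east)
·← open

·→ push(x→east)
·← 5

·→ move(dir→east)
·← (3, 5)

·→ sense(dir→north)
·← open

·→ push(x→north)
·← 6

·→ move(dir→north)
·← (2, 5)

·→ sense(dir→north)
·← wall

·→ sense(dir→west)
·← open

·→ push(x→west)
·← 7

·→ move(dir→west)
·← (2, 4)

·→ sense(dir→north)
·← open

·→ push(x→north)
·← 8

·→ move(dir→north)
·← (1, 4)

·→ sense(dir→north)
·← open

·→ push(x→north)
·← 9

·→ move(dir→north)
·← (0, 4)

·→ sense(dir→east)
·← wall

·→ sense(dir→west)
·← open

·→ push(x→west)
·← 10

·→ move(dir→west)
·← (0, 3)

·→ sense(dir→south)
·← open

·→ push(x→south)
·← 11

·→ move(dir→south)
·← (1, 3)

·→ sense(dir→south)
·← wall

·→ sense(dir→west)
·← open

·→ push(x→west)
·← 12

·→ move(dir→west)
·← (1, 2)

·→ sense(dir→south)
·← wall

·→ sense(dir→north)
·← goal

·→ move(dir→north)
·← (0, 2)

Answer: (0, 2)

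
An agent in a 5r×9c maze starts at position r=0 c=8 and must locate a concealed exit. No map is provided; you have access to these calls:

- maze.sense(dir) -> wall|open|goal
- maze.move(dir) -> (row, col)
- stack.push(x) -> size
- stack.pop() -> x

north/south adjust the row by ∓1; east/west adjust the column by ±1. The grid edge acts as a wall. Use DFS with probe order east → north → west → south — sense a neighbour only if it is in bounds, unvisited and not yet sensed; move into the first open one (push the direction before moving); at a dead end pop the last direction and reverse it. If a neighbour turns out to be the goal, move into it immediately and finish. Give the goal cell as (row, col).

-- 1. sense(dir: west) -> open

-- 2. push(x: west) -> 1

-- 3. move(dir: west) -> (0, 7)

-- 4. sense(dir: west) -> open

-- 5. push(x: west) -> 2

-- 6. move(dir: west) -> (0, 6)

-- 7. sense(dir: west) -> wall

-- 8. sense(dir: south) -> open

-- 9. push(x: south) -> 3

-- 10. move(dir: south) -> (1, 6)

-- 11. sense(dir: east) -> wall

-- 12. sense(dir: west) -> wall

-- 13. sense(dir: south) -> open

-- 14. push(x: south) -> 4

-- 15. move(dir: south) -> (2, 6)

-- 16. sense(dir: east) -> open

-- 17. push(x: east) -> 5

-- 18. move(dir: east) -> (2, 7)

-- 19. sense(dir: east) -> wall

-- 20. sense(dir: south) -> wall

-- 21. pop() -> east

-- 22. move(dir: west) -> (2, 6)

-- 23. sense(dir: west) -> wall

-- 24. sense(dir: south) -> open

-- 25. push(x: south) -> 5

-- 26. move(dir: south) -> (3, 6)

-- 27. sense(dir: west) -> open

-- 28. push(x: west) -> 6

-- 29. move(dir: west) -> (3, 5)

-- 30. sense(dir: west) -> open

-- 31. push(x: west) -> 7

-- 32. move(dir: west) -> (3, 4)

-- 33. sense(dir: north) -> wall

-- 34. sense(dir: west) -> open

-- 35. push(x: west) -> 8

-- 36. move(dir: west) -> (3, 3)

-- 37. sense(dir: north) -> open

-- 38. push(x: north) -> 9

-- 39. move(dir: north) -> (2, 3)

-- 40. sense(dir: north) -> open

-- 41. push(x: north) -> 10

-- 42. move(dir: north) -> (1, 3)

-- 43. sense(dir: east) -> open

-- 44. push(x: east) -> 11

-- 45. move(dir: east) -> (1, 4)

-- 46. sense(dir: north) -> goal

-- 47. move(dir: north) -> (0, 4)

Answer: (0, 4)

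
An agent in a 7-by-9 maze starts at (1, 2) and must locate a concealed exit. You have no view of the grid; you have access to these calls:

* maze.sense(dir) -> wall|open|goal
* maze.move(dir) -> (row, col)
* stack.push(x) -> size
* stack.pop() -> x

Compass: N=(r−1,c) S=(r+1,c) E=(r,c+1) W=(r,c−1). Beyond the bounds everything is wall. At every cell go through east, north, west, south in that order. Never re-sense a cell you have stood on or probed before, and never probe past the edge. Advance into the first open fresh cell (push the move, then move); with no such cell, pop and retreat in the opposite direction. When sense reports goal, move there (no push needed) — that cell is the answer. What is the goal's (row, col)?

% sense(dir: east) ~> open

% push(x: east) ~> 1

% move(dir: east) ~> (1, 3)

% sense(dir: east) ~> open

% push(x: east) ~> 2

% move(dir: east) ~> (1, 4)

% sense(dir: east) ~> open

% push(x: east) ~> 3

% move(dir: east) ~> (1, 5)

% sense(dir: east) ~> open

% push(x: east) ~> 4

% move(dir: east) ~> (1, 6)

% sense(dir: east) ~> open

% push(x: east) ~> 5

% move(dir: east) ~> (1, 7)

% sense(dir: east) ~> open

% push(x: east) ~> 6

% move(dir: east) ~> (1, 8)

% sense(dir: north) ~> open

% push(x: north) ~> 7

% move(dir: north) ~> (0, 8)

% sense(dir: west) ~> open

% push(x: west) ~> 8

% move(dir: west) ~> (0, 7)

% sense(dir: west) ~> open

% push(x: west) ~> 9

% move(dir: west) ~> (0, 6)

% sense(dir: west) ~> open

% push(x: west) ~> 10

% move(dir: west) ~> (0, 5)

% sense(dir: west) ~> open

% push(x: west) ~> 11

% move(dir: west) ~> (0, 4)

% sense(dir: west) ~> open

% push(x: west) ~> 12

% move(dir: west) ~> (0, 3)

% sense(dir: west) ~> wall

% pop() ~> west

% move(dir: east) ~> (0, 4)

% pop() ~> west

% move(dir: east) ~> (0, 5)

% pop() ~> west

% move(dir: east) ~> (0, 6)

% pop() ~> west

% move(dir: east) ~> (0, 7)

% pop() ~> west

% move(dir: east) ~> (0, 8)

% pop() ~> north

% move(dir: south) ~> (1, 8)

% sense(dir: south) ~> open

% push(x: south) ~> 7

% move(dir: south) ~> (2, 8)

% sense(dir: west) ~> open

% push(x: west) ~> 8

% move(dir: west) ~> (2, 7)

% sense(dir: west) ~> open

% push(x: west) ~> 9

% move(dir: west) ~> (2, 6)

% sense(dir: west) ~> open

% push(x: west) ~> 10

% move(dir: west) ~> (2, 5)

% sense(dir: west) ~> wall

% sense(dir: south) ~> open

% push(x: south) ~> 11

% move(dir: south) ~> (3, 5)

% sense(dir: east) ~> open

% push(x: east) ~> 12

% move(dir: east) ~> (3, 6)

% sense(dir: east) ~> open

% push(x: east) ~> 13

% move(dir: east) ~> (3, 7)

% sense(dir: east) ~> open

% push(x: east) ~> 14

% move(dir: east) ~> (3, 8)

% sense(dir: south) ~> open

% push(x: south) ~> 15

% move(dir: south) ~> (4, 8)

% sense(dir: west) ~> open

% push(x: west) ~> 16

% move(dir: west) ~> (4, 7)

% sense(dir: west) ~> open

% push(x: west) ~> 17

% move(dir: west) ~> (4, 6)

% sense(dir: west) ~> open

% push(x: west) ~> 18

% move(dir: west) ~> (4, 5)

% sense(dir: west) ~> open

% push(x: west) ~> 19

% move(dir: west) ~> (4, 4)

% sense(dir: north) ~> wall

% sense(dir: west) ~> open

% push(x: west) ~> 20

% move(dir: west) ~> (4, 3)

% sense(dir: north) ~> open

% push(x: north) ~> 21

% move(dir: north) ~> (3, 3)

% sense(dir: north) ~> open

% push(x: north) ~> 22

% move(dir: north) ~> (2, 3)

% sense(dir: west) ~> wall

% pop() ~> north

% move(dir: south) ~> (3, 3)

% sense(dir: west) ~> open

% push(x: west) ~> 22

% move(dir: west) ~> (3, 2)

% sense(dir: west) ~> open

% push(x: west) ~> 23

% move(dir: west) ~> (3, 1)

% sense(dir: north) ~> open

% push(x: north) ~> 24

% move(dir: north) ~> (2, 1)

% sense(dir: north) ~> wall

% sense(dir: west) ~> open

% push(x: west) ~> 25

% move(dir: west) ~> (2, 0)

% sense(dir: north) ~> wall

% sense(dir: south) ~> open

% push(x: south) ~> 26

% move(dir: south) ~> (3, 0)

% sense(dir: south) ~> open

% push(x: south) ~> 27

% move(dir: south) ~> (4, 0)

% sense(dir: east) ~> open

% push(x: east) ~> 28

% move(dir: east) ~> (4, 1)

% sense(dir: east) ~> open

% push(x: east) ~> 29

% move(dir: east) ~> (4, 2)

% sense(dir: south) ~> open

% push(x: south) ~> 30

% move(dir: south) ~> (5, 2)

% sense(dir: east) ~> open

% push(x: east) ~> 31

% move(dir: east) ~> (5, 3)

% sense(dir: east) ~> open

% push(x: east) ~> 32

% move(dir: east) ~> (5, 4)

% sense(dir: east) ~> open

% push(x: east) ~> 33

% move(dir: east) ~> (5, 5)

% sense(dir: east) ~> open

% push(x: east) ~> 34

% move(dir: east) ~> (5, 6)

% sense(dir: east) ~> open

% push(x: east) ~> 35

% move(dir: east) ~> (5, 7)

% sense(dir: east) ~> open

% push(x: east) ~> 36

% move(dir: east) ~> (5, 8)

% sense(dir: south) ~> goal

% move(dir: south) ~> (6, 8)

Answer: (6, 8)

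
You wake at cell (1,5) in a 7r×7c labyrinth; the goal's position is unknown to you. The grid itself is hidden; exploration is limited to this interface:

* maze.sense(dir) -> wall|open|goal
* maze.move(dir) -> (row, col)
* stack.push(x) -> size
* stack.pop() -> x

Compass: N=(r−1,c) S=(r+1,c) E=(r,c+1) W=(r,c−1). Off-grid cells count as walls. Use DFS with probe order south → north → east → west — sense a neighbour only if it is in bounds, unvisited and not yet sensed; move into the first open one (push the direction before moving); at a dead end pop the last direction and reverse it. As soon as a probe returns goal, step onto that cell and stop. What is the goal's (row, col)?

Action: maze.sense[dir=south]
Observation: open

Action: stack.push[x=south]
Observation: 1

Action: maze.move[dir=south]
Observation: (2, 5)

Action: maze.sense[dir=south]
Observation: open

Action: stack.push[x=south]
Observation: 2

Action: maze.move[dir=south]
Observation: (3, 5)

Action: maze.sense[dir=south]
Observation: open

Action: stack.push[x=south]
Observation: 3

Action: maze.move[dir=south]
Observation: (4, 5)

Action: maze.sense[dir=south]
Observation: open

Action: stack.push[x=south]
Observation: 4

Action: maze.move[dir=south]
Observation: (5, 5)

Action: maze.sense[dir=south]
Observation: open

Action: stack.push[x=south]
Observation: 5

Action: maze.move[dir=south]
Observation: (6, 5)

Action: maze.sense[dir=east]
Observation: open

Action: stack.push[x=east]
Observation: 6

Action: maze.move[dir=east]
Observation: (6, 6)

Action: maze.sense[dir=north]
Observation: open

Action: stack.push[x=north]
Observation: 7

Action: maze.move[dir=north]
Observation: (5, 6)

Action: maze.sense[dir=north]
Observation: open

Action: stack.push[x=north]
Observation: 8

Action: maze.move[dir=north]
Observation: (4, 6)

Action: maze.sense[dir=north]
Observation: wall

Action: stack.pop[]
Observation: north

Action: maze.move[dir=south]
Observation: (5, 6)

Action: stack.pop[]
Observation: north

Action: maze.move[dir=south]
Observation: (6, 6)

Action: stack.pop[]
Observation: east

Action: maze.move[dir=west]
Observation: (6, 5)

Action: maze.sense[dir=west]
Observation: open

Action: stack.push[x=west]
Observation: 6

Action: maze.move[dir=west]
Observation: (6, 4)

Action: maze.sense[dir=north]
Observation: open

Action: stack.push[x=north]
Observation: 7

Action: maze.move[dir=north]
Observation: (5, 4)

Action: maze.sense[dir=north]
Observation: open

Action: stack.push[x=north]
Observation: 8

Action: maze.move[dir=north]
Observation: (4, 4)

Action: maze.sense[dir=north]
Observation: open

Action: stack.push[x=north]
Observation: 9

Action: maze.move[dir=north]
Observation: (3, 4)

Action: maze.sense[dir=north]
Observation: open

Action: stack.push[x=north]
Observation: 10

Action: maze.move[dir=north]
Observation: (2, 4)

Action: maze.sense[dir=north]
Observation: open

Action: stack.push[x=north]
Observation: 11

Action: maze.move[dir=north]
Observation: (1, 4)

Action: maze.sense[dir=north]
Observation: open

Action: stack.push[x=north]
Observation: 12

Action: maze.move[dir=north]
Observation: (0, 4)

Action: maze.sense[dir=east]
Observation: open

Action: stack.push[x=east]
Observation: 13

Action: maze.move[dir=east]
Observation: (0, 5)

Action: maze.sense[dir=east]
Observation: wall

Action: stack.pop[]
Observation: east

Action: maze.move[dir=west]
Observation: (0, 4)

Action: maze.sense[dir=west]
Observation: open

Action: stack.push[x=west]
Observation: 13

Action: maze.move[dir=west]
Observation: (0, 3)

Action: maze.sense[dir=south]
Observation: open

Action: stack.push[x=south]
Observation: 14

Action: maze.move[dir=south]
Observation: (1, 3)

Action: maze.sense[dir=south]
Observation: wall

Action: maze.sense[dir=west]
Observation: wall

Action: stack.pop[]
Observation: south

Action: maze.move[dir=north]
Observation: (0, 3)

Action: maze.sense[dir=west]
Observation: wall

Action: stack.pop[]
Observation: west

Action: maze.move[dir=east]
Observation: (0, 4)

Action: stack.pop[]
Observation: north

Action: maze.move[dir=south]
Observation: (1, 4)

Action: stack.pop[]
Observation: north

Action: maze.move[dir=south]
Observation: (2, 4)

Action: stack.pop[]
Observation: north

Action: maze.move[dir=south]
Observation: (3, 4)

Action: maze.sense[dir=west]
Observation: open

Action: stack.push[x=west]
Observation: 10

Action: maze.move[dir=west]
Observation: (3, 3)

Action: maze.sense[dir=south]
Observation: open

Action: stack.push[x=south]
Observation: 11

Action: maze.move[dir=south]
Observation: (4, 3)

Action: maze.sense[dir=south]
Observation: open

Action: stack.push[x=south]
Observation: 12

Action: maze.move[dir=south]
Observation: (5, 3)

Action: maze.sense[dir=south]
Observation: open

Action: stack.push[x=south]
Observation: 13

Action: maze.move[dir=south]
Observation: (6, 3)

Action: maze.sense[dir=west]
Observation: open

Action: stack.push[x=west]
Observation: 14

Action: maze.move[dir=west]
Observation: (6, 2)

Action: maze.sense[dir=north]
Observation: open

Action: stack.push[x=north]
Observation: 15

Action: maze.move[dir=north]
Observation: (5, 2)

Action: maze.sense[dir=north]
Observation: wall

Action: maze.sense[dir=west]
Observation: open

Action: stack.push[x=west]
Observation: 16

Action: maze.move[dir=west]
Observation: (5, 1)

Action: maze.sense[dir=south]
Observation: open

Action: stack.push[x=south]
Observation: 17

Action: maze.move[dir=south]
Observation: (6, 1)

Action: maze.sense[dir=west]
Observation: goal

Action: maze.move[dir=west]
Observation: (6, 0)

Answer: (6, 0)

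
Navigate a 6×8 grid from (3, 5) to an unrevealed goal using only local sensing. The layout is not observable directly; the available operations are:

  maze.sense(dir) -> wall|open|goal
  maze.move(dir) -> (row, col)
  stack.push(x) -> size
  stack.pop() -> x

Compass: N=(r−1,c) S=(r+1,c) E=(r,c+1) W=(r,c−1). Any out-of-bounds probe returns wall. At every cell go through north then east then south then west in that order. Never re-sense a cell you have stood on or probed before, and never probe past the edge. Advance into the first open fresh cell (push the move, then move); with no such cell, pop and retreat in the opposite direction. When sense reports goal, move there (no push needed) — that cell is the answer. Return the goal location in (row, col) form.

Act: maze.sense[dir=north]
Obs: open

Act: stack.push[x=north]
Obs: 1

Act: maze.move[dir=north]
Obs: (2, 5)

Act: maze.sense[dir=north]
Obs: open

Act: stack.push[x=north]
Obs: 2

Act: maze.move[dir=north]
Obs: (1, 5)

Act: maze.sense[dir=north]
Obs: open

Act: stack.push[x=north]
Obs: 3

Act: maze.move[dir=north]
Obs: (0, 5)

Act: maze.sense[dir=east]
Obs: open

Act: stack.push[x=east]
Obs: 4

Act: maze.move[dir=east]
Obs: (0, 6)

Act: maze.sense[dir=east]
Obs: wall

Act: maze.sense[dir=south]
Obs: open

Act: stack.push[x=south]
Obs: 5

Act: maze.move[dir=south]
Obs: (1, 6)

Act: maze.sense[dir=east]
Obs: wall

Act: maze.sense[dir=south]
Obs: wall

Act: stack.pop[]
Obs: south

Act: maze.move[dir=north]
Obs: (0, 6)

Act: stack.pop[]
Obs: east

Act: maze.move[dir=west]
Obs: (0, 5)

Act: maze.sense[dir=west]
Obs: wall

Act: stack.pop[]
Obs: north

Act: maze.move[dir=south]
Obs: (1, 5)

Act: maze.sense[dir=west]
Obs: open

Act: stack.push[x=west]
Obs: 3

Act: maze.move[dir=west]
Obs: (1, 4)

Act: maze.sense[dir=south]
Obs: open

Act: stack.push[x=south]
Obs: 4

Act: maze.move[dir=south]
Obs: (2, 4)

Act: maze.sense[dir=south]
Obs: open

Act: stack.push[x=south]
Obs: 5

Act: maze.move[dir=south]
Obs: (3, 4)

Act: maze.sense[dir=south]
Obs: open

Act: stack.push[x=south]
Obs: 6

Act: maze.move[dir=south]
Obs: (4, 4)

Act: maze.sense[dir=east]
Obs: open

Act: stack.push[x=east]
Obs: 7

Act: maze.move[dir=east]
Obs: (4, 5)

Act: maze.sense[dir=east]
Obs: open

Act: stack.push[x=east]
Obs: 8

Act: maze.move[dir=east]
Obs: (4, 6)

Act: maze.sense[dir=north]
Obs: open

Act: stack.push[x=north]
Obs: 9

Act: maze.move[dir=north]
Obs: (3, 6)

Act: maze.sense[dir=east]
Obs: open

Act: stack.push[x=east]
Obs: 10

Act: maze.move[dir=east]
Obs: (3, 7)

Act: maze.sense[dir=north]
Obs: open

Act: stack.push[x=north]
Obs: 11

Act: maze.move[dir=north]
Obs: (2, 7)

Act: stack.pop[]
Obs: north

Act: maze.move[dir=south]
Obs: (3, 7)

Act: maze.sense[dir=south]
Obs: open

Act: stack.push[x=south]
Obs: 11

Act: maze.move[dir=south]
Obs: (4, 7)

Act: maze.sense[dir=south]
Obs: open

Act: stack.push[x=south]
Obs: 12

Act: maze.move[dir=south]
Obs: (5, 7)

Act: maze.sense[dir=west]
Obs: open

Act: stack.push[x=west]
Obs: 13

Act: maze.move[dir=west]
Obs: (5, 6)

Act: maze.sense[dir=west]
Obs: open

Act: stack.push[x=west]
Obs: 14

Act: maze.move[dir=west]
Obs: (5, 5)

Act: maze.sense[dir=west]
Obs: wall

Act: stack.pop[]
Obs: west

Act: maze.move[dir=east]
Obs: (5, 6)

Act: stack.pop[]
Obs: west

Act: maze.move[dir=east]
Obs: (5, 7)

Act: stack.pop[]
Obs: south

Act: maze.move[dir=north]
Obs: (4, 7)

Act: stack.pop[]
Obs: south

Act: maze.move[dir=north]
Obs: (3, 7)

Act: stack.pop[]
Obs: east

Act: maze.move[dir=west]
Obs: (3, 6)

Act: stack.pop[]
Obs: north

Act: maze.move[dir=south]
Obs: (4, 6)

Act: stack.pop[]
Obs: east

Act: maze.move[dir=west]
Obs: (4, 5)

Act: stack.pop[]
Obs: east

Act: maze.move[dir=west]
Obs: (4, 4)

Act: maze.sense[dir=west]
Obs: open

Act: stack.push[x=west]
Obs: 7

Act: maze.move[dir=west]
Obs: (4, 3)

Act: maze.sense[dir=north]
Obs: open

Act: stack.push[x=north]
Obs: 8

Act: maze.move[dir=north]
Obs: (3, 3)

Act: maze.sense[dir=north]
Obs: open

Act: stack.push[x=north]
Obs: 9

Act: maze.move[dir=north]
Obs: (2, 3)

Act: maze.sense[dir=north]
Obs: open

Act: stack.push[x=north]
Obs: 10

Act: maze.move[dir=north]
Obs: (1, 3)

Act: maze.sense[dir=north]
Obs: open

Act: stack.push[x=north]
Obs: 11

Act: maze.move[dir=north]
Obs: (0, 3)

Act: maze.sense[dir=west]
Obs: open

Act: stack.push[x=west]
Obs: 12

Act: maze.move[dir=west]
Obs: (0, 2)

Act: maze.sense[dir=south]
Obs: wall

Act: maze.sense[dir=west]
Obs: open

Act: stack.push[x=west]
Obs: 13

Act: maze.move[dir=west]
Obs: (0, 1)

Act: maze.sense[dir=south]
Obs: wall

Act: maze.sense[dir=west]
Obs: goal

Act: maze.move[dir=west]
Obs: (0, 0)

Answer: (0, 0)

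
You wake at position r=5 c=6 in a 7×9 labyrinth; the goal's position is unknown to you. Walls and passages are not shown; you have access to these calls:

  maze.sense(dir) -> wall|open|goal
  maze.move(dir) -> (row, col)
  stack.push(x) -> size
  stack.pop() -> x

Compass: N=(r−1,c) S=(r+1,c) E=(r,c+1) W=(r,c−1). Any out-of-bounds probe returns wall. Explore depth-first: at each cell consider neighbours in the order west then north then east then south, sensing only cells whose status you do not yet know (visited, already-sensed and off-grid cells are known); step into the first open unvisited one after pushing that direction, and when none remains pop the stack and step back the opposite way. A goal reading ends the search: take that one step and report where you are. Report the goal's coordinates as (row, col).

Act: maze.sense[dir=west]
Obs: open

Act: stack.push[x=west]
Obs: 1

Act: maze.move[dir=west]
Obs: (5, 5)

Act: maze.sense[dir=west]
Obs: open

Act: stack.push[x=west]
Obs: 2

Act: maze.move[dir=west]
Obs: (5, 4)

Act: maze.sense[dir=west]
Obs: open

Act: stack.push[x=west]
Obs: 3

Act: maze.move[dir=west]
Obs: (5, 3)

Act: maze.sense[dir=west]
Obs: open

Act: stack.push[x=west]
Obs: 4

Act: maze.move[dir=west]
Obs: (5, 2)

Act: maze.sense[dir=west]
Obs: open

Act: stack.push[x=west]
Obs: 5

Act: maze.move[dir=west]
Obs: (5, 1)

Act: maze.sense[dir=west]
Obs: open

Act: stack.push[x=west]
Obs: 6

Act: maze.move[dir=west]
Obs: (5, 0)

Act: maze.sense[dir=north]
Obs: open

Act: stack.push[x=north]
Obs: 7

Act: maze.move[dir=north]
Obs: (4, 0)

Act: maze.sense[dir=north]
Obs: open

Act: stack.push[x=north]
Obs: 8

Act: maze.move[dir=north]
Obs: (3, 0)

Act: maze.sense[dir=north]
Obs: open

Act: stack.push[x=north]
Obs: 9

Act: maze.move[dir=north]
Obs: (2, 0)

Act: maze.sense[dir=north]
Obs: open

Act: stack.push[x=north]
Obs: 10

Act: maze.move[dir=north]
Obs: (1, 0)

Act: maze.sense[dir=north]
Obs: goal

Act: maze.move[dir=north]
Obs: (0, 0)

Answer: (0, 0)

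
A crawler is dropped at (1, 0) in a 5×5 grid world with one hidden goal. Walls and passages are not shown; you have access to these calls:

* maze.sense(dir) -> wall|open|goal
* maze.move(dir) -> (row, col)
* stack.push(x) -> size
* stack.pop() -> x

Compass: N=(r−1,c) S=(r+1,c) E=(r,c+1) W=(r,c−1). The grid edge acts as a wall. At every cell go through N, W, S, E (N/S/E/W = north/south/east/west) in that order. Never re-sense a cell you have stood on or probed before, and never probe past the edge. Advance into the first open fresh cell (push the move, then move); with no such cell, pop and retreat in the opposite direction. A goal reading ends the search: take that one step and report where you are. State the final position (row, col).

Then sense with north, → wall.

Invoking sense with south, → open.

Invoking push with south, yielding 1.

Calling move with south, and see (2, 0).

Then sense with south, and observe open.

I invoke push with south, and see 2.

Then move with south, giving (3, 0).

Now I run sense with south, yielding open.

I use push with south, and get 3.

I call move with south, yielding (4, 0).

Using sense with east, and see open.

Calling push with east, → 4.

I run move with east, and see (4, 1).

I invoke sense with north, which returns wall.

I run sense with east, → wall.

I run pop, and see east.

I invoke move with west, yielding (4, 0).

I run pop(), and see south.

Now I run move with north, and observe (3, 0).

I call pop, and observe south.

Invoking move with north, and get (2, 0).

I invoke sense with east, — result: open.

I use push with east, and get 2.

I run move with east, and get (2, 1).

Calling sense with north, and see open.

Then push with north, and observe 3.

I try move with north, and observe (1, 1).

I try sense with north, and see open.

Then push with north, which returns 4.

I try move with north, and observe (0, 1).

Then sense with east, → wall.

Invoking pop(), giving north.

I use move with south, giving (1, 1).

Invoking sense with east, — result: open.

Then push with east, → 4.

I run move with east, : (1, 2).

Calling sense with south, : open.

I use push with south, — result: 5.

Using move with south, and get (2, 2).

I use sense with south, giving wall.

I run sense with east, — result: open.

Next I call push with east, and see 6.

Next I call move with east, yielding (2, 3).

I run sense with north, → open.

Now I run push with north, which returns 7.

Calling move with north, → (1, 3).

Calling sense with north, and see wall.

I run sense with east, and observe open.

Using push with east, and get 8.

I run move with east, yielding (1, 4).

I run sense with north, — result: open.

I invoke push with north, : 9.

I run move with north, giving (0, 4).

Next I call pop(), which returns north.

Next I call move with south, giving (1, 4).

Next I call sense with south, : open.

I use push with south, and observe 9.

Invoking move with south, → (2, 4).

I use sense with south, and see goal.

I invoke move with south, which returns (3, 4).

Answer: (3, 4)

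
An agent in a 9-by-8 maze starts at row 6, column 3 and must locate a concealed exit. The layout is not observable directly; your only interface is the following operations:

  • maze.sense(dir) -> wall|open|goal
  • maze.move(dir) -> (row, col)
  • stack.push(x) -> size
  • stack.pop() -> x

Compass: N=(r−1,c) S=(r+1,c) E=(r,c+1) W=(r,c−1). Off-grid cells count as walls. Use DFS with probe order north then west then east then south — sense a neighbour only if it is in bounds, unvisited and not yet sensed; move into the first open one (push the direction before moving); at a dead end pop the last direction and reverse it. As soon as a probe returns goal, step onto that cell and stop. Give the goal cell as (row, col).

-- 1. maze.sense(dir→north) -> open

-- 2. stack.push(x→north) -> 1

-- 3. maze.move(dir→north) -> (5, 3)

-- 4. maze.sense(dir→north) -> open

-- 5. stack.push(x→north) -> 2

-- 6. maze.move(dir→north) -> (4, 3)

-- 7. maze.sense(dir→north) -> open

-- 8. stack.push(x→north) -> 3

-- 9. maze.move(dir→north) -> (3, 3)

-- 10. maze.sense(dir→north) -> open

-- 11. stack.push(x→north) -> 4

-- 12. maze.move(dir→north) -> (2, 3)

-- 13. maze.sense(dir→north) -> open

-- 14. stack.push(x→north) -> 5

-- 15. maze.move(dir→north) -> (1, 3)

-- 16. maze.sense(dir→north) -> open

-- 17. stack.push(x→north) -> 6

-- 18. maze.move(dir→north) -> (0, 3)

-- 19. maze.sense(dir→west) -> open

-- 20. stack.push(x→west) -> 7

-- 21. maze.move(dir→west) -> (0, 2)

-- 22. maze.sense(dir→west) -> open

-- 23. stack.push(x→west) -> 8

-- 24. maze.move(dir→west) -> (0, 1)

-- 25. maze.sense(dir→west) -> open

-- 26. stack.push(x→west) -> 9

-- 27. maze.move(dir→west) -> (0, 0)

-- 28. maze.sense(dir→south) -> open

-- 29. stack.push(x→south) -> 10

-- 30. maze.move(dir→south) -> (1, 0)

-- 31. maze.sense(dir→east) -> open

-- 32. stack.push(x→east) -> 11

-- 33. maze.move(dir→east) -> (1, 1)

-- 34. maze.sense(dir→east) -> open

-- 35. stack.push(x→east) -> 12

-- 36. maze.move(dir→east) -> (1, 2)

-- 37. maze.sense(dir→south) -> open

-- 38. stack.push(x→south) -> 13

-- 39. maze.move(dir→south) -> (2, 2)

-- 40. maze.sense(dir→west) -> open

-- 41. stack.push(x→west) -> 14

-- 42. maze.move(dir→west) -> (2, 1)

-- 43. maze.sense(dir→west) -> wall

-- 44. maze.sense(dir→south) -> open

-- 45. stack.push(x→south) -> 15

-- 46. maze.move(dir→south) -> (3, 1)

-- 47. maze.sense(dir→west) -> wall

-- 48. maze.sense(dir→east) -> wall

-- 49. maze.sense(dir→south) -> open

-- 50. stack.push(x→south) -> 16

-- 51. maze.move(dir→south) -> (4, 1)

-- 52. maze.sense(dir→west) -> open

-- 53. stack.push(x→west) -> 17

-- 54. maze.move(dir→west) -> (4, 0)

-- 55. maze.sense(dir→south) -> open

-- 56. stack.push(x→south) -> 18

-- 57. maze.move(dir→south) -> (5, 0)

-- 58. maze.sense(dir→east) -> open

-- 59. stack.push(x→east) -> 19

-- 60. maze.move(dir→east) -> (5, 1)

-- 61. maze.sense(dir→east) -> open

-- 62. stack.push(x→east) -> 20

-- 63. maze.move(dir→east) -> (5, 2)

-- 64. maze.sense(dir→north) -> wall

-- 65. maze.sense(dir→south) -> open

-- 66. stack.push(x→south) -> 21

-- 67. maze.move(dir→south) -> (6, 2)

-- 68. maze.sense(dir→west) -> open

-- 69. stack.push(x→west) -> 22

-- 70. maze.move(dir→west) -> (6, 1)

-- 71. maze.sense(dir→west) -> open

-- 72. stack.push(x→west) -> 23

-- 73. maze.move(dir→west) -> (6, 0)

-- 74. maze.sense(dir→south) -> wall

-- 75. stack.pop() -> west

-- 76. maze.move(dir→east) -> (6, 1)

-- 77. maze.sense(dir→south) -> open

-- 78. stack.push(x→south) -> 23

-- 79. maze.move(dir→south) -> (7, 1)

-- 80. maze.sense(dir→east) -> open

-- 81. stack.push(x→east) -> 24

-- 82. maze.move(dir→east) -> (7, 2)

-- 83. maze.sense(dir→east) -> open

-- 84. stack.push(x→east) -> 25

-- 85. maze.move(dir→east) -> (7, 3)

-- 86. maze.sense(dir→east) -> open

-- 87. stack.push(x→east) -> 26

-- 88. maze.move(dir→east) -> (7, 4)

-- 89. maze.sense(dir→north) -> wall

-- 90. maze.sense(dir→east) -> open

-- 91. stack.push(x→east) -> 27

-- 92. maze.move(dir→east) -> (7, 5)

-- 93. maze.sense(dir→north) -> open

-- 94. stack.push(x→north) -> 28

-- 95. maze.move(dir→north) -> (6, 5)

-- 96. maze.sense(dir→north) -> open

-- 97. stack.push(x→north) -> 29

-- 98. maze.move(dir→north) -> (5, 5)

-- 99. maze.sense(dir→north) -> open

-- 100. stack.push(x→north) -> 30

-- 101. maze.move(dir→north) -> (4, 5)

-- 102. maze.sense(dir→north) -> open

-- 103. stack.push(x→north) -> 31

-- 104. maze.move(dir→north) -> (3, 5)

-- 105. maze.sense(dir→north) -> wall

-- 106. maze.sense(dir→west) -> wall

-- 107. maze.sense(dir→east) -> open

-- 108. stack.push(x→east) -> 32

-- 109. maze.move(dir→east) -> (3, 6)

-- 110. maze.sense(dir→north) -> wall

-- 111. maze.sense(dir→east) -> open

-- 112. stack.push(x→east) -> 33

-- 113. maze.move(dir→east) -> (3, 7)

-- 114. maze.sense(dir→north) -> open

-- 115. stack.push(x→north) -> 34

-- 116. maze.move(dir→north) -> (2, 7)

-- 117. maze.sense(dir→north) -> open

-- 118. stack.push(x→north) -> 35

-- 119. maze.move(dir→north) -> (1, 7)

-- 120. maze.sense(dir→north) -> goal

-- 121. maze.move(dir→north) -> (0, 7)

Answer: (0, 7)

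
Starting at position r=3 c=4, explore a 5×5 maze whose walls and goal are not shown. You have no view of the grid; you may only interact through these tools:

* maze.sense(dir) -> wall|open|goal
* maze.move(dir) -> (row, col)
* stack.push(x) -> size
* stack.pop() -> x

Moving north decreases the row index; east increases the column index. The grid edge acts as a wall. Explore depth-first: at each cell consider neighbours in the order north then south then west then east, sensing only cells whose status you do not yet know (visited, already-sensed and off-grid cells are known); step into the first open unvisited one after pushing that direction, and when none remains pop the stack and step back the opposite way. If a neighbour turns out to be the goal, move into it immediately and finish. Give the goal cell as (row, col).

[in] sense north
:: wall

[in] sense south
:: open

[in] push south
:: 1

[in] move south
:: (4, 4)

[in] sense west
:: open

[in] push west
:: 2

[in] move west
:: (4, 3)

[in] sense north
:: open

[in] push north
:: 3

[in] move north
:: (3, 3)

[in] sense north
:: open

[in] push north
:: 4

[in] move north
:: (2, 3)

[in] sense north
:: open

[in] push north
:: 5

[in] move north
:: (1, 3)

[in] sense north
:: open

[in] push north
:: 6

[in] move north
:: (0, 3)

[in] sense west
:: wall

[in] sense east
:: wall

[in] pop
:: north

[in] move south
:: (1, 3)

[in] sense west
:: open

[in] push west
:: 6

[in] move west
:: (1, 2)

[in] sense south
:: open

[in] push south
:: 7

[in] move south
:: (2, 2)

[in] sense south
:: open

[in] push south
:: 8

[in] move south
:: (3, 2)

[in] sense south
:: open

[in] push south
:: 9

[in] move south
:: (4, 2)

[in] sense west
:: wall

[in] pop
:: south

[in] move north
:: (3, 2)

[in] sense west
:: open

[in] push west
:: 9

[in] move west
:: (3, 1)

[in] sense north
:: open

[in] push north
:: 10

[in] move north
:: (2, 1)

[in] sense north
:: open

[in] push north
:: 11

[in] move north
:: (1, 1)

[in] sense north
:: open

[in] push north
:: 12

[in] move north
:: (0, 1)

[in] sense west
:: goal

[in] move west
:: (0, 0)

Answer: (0, 0)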